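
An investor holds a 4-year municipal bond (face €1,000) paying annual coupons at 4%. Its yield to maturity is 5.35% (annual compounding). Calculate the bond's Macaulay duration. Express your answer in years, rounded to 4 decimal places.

Periodic yield y = 0.0535. Discount each cash flow and weight by its year:
  t   CF        PV=CF/(1+0.0535)^t    t·PV
  1        40.00        37.9687        37.9687
  2        40.00        36.0405        72.0810
  3        40.00        34.2103       102.6308
  4     1,040.00       844.2969     3,377.1875
  Σ                    952.5163     3,589.8680
Price P = Σ PV = 952.5163.
Macaulay duration = Σ(t·PV) / P = 3,589.8680 / 952.5163 = 3.76883 years.

3.7688 years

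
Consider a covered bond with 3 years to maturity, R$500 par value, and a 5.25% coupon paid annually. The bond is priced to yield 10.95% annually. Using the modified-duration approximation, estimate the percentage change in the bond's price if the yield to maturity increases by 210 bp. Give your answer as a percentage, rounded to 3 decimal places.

-5.376%

Periodic yield y = 0.1095. Modified duration first:
  t   CF        PV=CF/(1+0.1095)^t    t·PV
  1        26.25        23.6593        23.6593
  2        26.25        21.3243        42.6486
  3       526.25       385.3099     1,155.9298
  Σ                    430.2935     1,222.2377
P = 430.2935; D_Mac = 2.84047 yrs; D_mod = 2.84047/(1+0.1095) = 2.56014 yrs.
ΔP/P ≈ -D_mod · Δy = -2.56014 × (+0.021) = -0.053763 = -5.3763%.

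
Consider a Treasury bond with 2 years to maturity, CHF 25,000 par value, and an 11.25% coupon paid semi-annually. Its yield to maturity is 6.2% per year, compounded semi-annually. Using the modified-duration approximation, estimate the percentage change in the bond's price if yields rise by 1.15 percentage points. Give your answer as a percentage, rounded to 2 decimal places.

Periodic yield y = 0.031. Modified duration first:
  t   CF        PV=CF/(1+0.031)^t    t·PV
  1     1,406.25     1,363.9670     1,363.9670
  2     1,406.25     1,322.9554     2,645.9108
  3     1,406.25     1,283.1769     3,849.5308
  4    26,406.25    23,370.7188    93,482.8751
  Σ                 27,340.8181   101,342.2837
P = 27,340.8181; D_Mac = 3.70663 half-year periods = 1.85331 yrs; D_mod = 1.85331/(1+0.031) = 1.79759 yrs.
ΔP/P ≈ -D_mod · Δy = -1.79759 × (+0.0115) = -0.020672 = -2.0672%.

-2.07%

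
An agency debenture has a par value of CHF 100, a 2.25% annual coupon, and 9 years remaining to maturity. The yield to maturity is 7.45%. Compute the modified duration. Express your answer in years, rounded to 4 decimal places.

Periodic yield y = 0.0745. First find Macaulay duration:
  t   CF        PV=CF/(1+0.0745)^t    t·PV
  1         2.25         2.0940         2.0940
  2         2.25         1.9488         3.8976
  3         2.25         1.8137         5.4411
  4         2.25         1.6879         6.7518
  5         2.25         1.5709         7.8545
  6         2.25         1.4620         8.7719
  7         2.25         1.3606         9.5244
  8         2.25         1.2663        10.1303
  9       102.25        53.5557       482.0011
  Σ                     66.7599       536.4667
P = 66.7599; Macaulay duration = 536.4667 / 66.7599 = 8.03576 years.
Modified duration = D_Mac / (1 + y) = 8.03576 / 1.0745 = 7.47860 years.

7.4786 years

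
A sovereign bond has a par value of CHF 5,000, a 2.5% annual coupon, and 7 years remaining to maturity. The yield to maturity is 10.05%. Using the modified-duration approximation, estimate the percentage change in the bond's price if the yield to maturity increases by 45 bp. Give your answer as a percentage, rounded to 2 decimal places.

Periodic yield y = 0.1005. Modified duration first:
  t   CF        PV=CF/(1+0.1005)^t    t·PV
  1       125.00       113.5847       113.5847
  2       125.00       103.2119       206.4239
  3       125.00        93.7864       281.3592
  4       125.00        85.2216       340.8865
  5       125.00        77.4390       387.1950
  6       125.00        70.3671       422.2027
  7     5,125.00     2,621.5826    18,351.0780
  Σ                  3,165.1934    20,102.7300
P = 3,165.1934; D_Mac = 6.35119 yrs; D_mod = 6.35119/(1+0.1005) = 5.77118 yrs.
ΔP/P ≈ -D_mod · Δy = -5.77118 × (+0.0045) = -0.025970 = -2.5970%.

-2.60%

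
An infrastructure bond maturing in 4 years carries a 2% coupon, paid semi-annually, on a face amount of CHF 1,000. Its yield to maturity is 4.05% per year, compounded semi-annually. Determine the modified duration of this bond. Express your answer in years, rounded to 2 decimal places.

3.78 years

Periodic yield y = 0.02025. First find Macaulay duration:
  t   CF        PV=CF/(1+0.02025)^t    t·PV
  1        10.00         9.8015         9.8015
  2        10.00         9.6070        19.2140
  3        10.00         9.4163        28.2489
  4        10.00         9.2294        36.9176
  5        10.00         9.0462        45.2311
  6        10.00         8.8667        53.2000
  7        10.00         8.6907        60.8348
  8     1,010.00       860.3369     6,882.6951
  Σ                    924.9947     7,136.1430
P = 924.9947; Macaulay duration = 7,136.1430 / 924.9947 = 7.71479 half-year periods = 3.85740 years.
Modified duration = D_Mac / (1 + y) = 3.85740 / 1.02025 = 3.78083 years.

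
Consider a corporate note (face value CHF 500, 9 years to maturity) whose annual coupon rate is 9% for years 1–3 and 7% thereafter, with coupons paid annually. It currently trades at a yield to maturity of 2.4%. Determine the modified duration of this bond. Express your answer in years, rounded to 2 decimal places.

Periodic yield y = 0.024. First find Macaulay duration:
  t   CF        PV=CF/(1+0.024)^t    t·PV
  1        45.00        43.9453        43.9453
  2        45.00        42.9153        85.8307
  3        45.00        41.9095       125.7285
  4        35.00        31.8323       127.3293
  5        35.00        31.0862       155.4312
  6        35.00        30.3577       182.1460
  7        35.00        29.6462       207.5231
  8        35.00        28.9513       231.6106
  9       535.00       432.1696     3,889.5260
  Σ                    712.8134     5,049.0707
P = 712.8134; Macaulay duration = 5,049.0707 / 712.8134 = 7.08330 years.
Modified duration = D_Mac / (1 + y) = 7.08330 / 1.024 = 6.91728 years.

6.92 years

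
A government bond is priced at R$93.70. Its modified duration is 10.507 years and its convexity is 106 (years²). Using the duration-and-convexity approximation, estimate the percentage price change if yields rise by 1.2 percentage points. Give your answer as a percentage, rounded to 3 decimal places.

Duration effect: -D_mod·Δy = -10.507 × (+0.012) = -0.126084
Convexity effect: ½·C·(Δy)² = 0.5 × 106 × (0.012)² = +0.0076320
ΔP/P ≈ -0.126084 + 0.0076320 = -0.118452
= -11.8452%.

-11.845%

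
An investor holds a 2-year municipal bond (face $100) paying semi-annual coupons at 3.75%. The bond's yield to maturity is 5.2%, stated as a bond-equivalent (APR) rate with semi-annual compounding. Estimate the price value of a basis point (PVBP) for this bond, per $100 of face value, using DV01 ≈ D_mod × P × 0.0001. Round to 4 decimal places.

$0.0184

Periodic yield y = 0.026.
  t   CF        PV=CF/(1+0.026)^t    t·PV
  1        1.875         1.8275         1.8275
  2        1.875         1.7812         3.5623
  3        1.875         1.7360         5.2081
  4      101.875        91.9344       367.7377
  Σ                     97.2791       378.3357
P = 97.2791; D_Mac = 3.88918 half-year periods = 1.94459 yrs; D_mod = 1.89531 yrs.
DV01 ≈ 1.89531 × 97.2791 × 0.0001 = 0.018437.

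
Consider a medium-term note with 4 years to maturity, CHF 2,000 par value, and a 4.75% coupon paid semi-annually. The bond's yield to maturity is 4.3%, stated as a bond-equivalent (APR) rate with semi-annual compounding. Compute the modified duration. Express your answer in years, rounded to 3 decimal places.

3.615 years

Periodic yield y = 0.0215. First find Macaulay duration:
  t   CF        PV=CF/(1+0.0215)^t    t·PV
  1        47.50        46.5002        46.5002
  2        47.50        45.5215        91.0431
  3        47.50        44.5634       133.6903
  4        47.50        43.6255       174.5019
  5        47.50        42.7073       213.5363
  6        47.50        41.8084       250.8503
  7        47.50        40.9284       286.4990
  8     2,047.50     1,727.0978    13,816.7828
  Σ                  2,032.7526    15,013.4038
P = 2,032.7526; Macaulay duration = 15,013.4038 / 2,032.7526 = 7.38575 half-year periods = 3.69288 years.
Modified duration = D_Mac / (1 + y) = 3.69288 / 1.0215 = 3.61515 years.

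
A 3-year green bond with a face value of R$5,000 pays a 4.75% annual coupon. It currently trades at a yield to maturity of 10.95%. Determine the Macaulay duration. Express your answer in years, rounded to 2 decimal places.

Periodic yield y = 0.1095. Discount each cash flow and weight by its year:
  t   CF        PV=CF/(1+0.1095)^t    t·PV
  1       237.50       214.0604       214.0604
  2       237.50       192.9341       385.8682
  3     5,237.50     3,834.7947    11,504.3840
  Σ                  4,241.7892    12,104.3126
Price P = Σ PV = 4,241.7892.
Macaulay duration = Σ(t·PV) / P = 12,104.3126 / 4,241.7892 = 2.85359 years.

2.85 years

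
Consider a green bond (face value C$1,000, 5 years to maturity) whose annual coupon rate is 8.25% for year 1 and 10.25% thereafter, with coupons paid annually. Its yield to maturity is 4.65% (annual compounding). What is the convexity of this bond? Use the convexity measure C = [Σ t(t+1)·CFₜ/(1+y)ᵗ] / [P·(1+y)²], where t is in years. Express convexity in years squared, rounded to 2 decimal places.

With y = 0.0465:
  t   CF        PV=CF/(1+0.0465)^t    t·PV        t(t+1)·PV
  1        82.50        78.8342        78.8342         157.6684
  2       102.50        93.5934       187.1869         561.5606
  3       102.50        89.4347       268.3042       1,073.2167
  4       102.50        85.4608       341.8432       1,709.2159
  5     1,102.50       878.3800     4,391.9000      26,351.3998
  Σ                  1,225.7032     5,268.0684      29,853.0614
P = 1,225.7032.
Convexity = Σ t(t+1)·PV / [P·(1+y)²] = 29,853.0614 / (1,225.7032 × 1.095162) = 22.23950.

22.24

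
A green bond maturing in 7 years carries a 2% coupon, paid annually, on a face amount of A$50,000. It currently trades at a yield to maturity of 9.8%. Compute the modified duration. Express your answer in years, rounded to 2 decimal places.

Periodic yield y = 0.098. First find Macaulay duration:
  t   CF        PV=CF/(1+0.098)^t    t·PV
  1     1,000.00       910.7468       910.7468
  2     1,000.00       829.4598     1,658.9195
  3     1,000.00       755.4278     2,266.2835
  4     1,000.00       688.0035     2,752.0139
  5     1,000.00       626.5970     3,132.9849
  6     1,000.00       570.6712     3,424.0272
  7    51,000.00    26,506.5860   185,546.1021
  Σ                 30,887.4921   199,691.0780
P = 30,887.4921; Macaulay duration = 199,691.0780 / 30,887.4921 = 6.46511 years.
Modified duration = D_Mac / (1 + y) = 6.46511 / 1.098 = 5.88808 years.

5.89 years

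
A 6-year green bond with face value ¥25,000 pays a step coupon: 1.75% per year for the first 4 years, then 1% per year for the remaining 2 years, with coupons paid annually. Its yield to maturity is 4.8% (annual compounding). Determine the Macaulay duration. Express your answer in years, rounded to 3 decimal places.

Periodic yield y = 0.048. Discount each cash flow and weight by its year:
  t   CF        PV=CF/(1+0.048)^t    t·PV
  1       437.50       417.4618       417.4618
  2       437.50       398.3414       796.6829
  3       437.50       380.0968     1,140.2904
  4       437.50       362.6878     1,450.7511
  5       250.00       197.7578       988.7889
  6    25,250.00    19,058.7181   114,352.3086
  Σ                 20,815.0637   119,146.2838
Price P = Σ PV = 20,815.0637.
Macaulay duration = Σ(t·PV) / P = 119,146.2838 / 20,815.0637 = 5.72404 years.

5.724 years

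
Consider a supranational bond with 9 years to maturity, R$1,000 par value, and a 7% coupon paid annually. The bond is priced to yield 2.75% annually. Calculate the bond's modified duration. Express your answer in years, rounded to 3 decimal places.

Periodic yield y = 0.0275. First find Macaulay duration:
  t   CF        PV=CF/(1+0.0275)^t    t·PV
  1        70.00        68.1265        68.1265
  2        70.00        66.3032       132.6064
  3        70.00        64.5286       193.5859
  4        70.00        62.8016       251.2064
  5        70.00        61.1208       305.6039
  6        70.00        59.4849       356.9097
  7        70.00        57.8929       405.2502
  8        70.00        56.3434       450.7476
  9     1,070.00       838.1993     7,543.7939
  Σ                  1,334.8013     9,707.8304
P = 1,334.8013; Macaulay duration = 9,707.8304 / 1,334.8013 = 7.27287 years.
Modified duration = D_Mac / (1 + y) = 7.27287 / 1.0275 = 7.07821 years.

7.078 years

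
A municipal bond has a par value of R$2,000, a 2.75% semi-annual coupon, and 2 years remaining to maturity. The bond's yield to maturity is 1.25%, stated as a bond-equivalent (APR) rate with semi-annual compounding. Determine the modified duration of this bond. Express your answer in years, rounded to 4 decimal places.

1.9482 years

Periodic yield y = 0.00625. First find Macaulay duration:
  t   CF        PV=CF/(1+0.00625)^t    t·PV
  1        27.50        27.3292        27.3292
  2        27.50        27.1594        54.3189
  3        27.50        26.9908        80.9723
  4     2,027.50     1,977.5947     7,910.3788
  Σ                  2,059.0741     8,072.9991
P = 2,059.0741; Macaulay duration = 8,072.9991 / 2,059.0741 = 3.92069 half-year periods = 1.96035 years.
Modified duration = D_Mac / (1 + y) = 1.96035 / 1.00625 = 1.94817 years.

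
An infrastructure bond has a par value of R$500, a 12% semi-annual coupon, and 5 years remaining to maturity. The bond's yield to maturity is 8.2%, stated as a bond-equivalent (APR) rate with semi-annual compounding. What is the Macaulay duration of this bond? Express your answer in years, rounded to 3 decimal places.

3.986 years

Periodic yield y = 0.041. Discount each cash flow and weight by its period:
  t   CF        PV=CF/(1+0.041)^t    t·PV
  1        30.00        28.8184        28.8184
  2        30.00        27.6834        55.3668
  3        30.00        26.5931        79.7793
  4        30.00        25.5457       102.1829
  5        30.00        24.5396       122.6980
  6        30.00        23.5731       141.4387
  7        30.00        22.6447       158.5127
  8        30.00        21.7528       174.0225
  9        30.00        20.8961       188.0647
  10      530.00       354.6244     3,546.2437
  Σ                    576.6714     4,597.1278
Price P = Σ PV = 576.6714.
Macaulay duration = Σ(t·PV) / P = 4,597.1278 / 576.6714 = 7.97183 half-year periods.
In years: 7.97183 / 2 = 3.98592 years.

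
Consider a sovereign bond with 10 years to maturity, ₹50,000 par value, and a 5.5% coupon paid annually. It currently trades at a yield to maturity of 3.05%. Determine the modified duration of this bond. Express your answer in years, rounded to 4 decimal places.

7.9200 years

Periodic yield y = 0.0305. First find Macaulay duration:
  t   CF        PV=CF/(1+0.0305)^t    t·PV
  1     2,750.00     2,668.6075     2,668.6075
  2     2,750.00     2,589.6239     5,179.2479
  3     2,750.00     2,512.9781     7,538.9343
  4     2,750.00     2,438.6008     9,754.4031
  5     2,750.00     2,366.4248    11,832.1241
  6     2,750.00     2,296.3851    13,778.3105
  7     2,750.00     2,228.4183    15,598.9283
  8     2,750.00     2,162.4632    17,299.7056
  9     2,750.00     2,098.4602    18,886.1415
  10   52,750.00    39,060.9231   390,609.2313
  Σ                 60,422.8850   493,145.6341
P = 60,422.8850; Macaulay duration = 493,145.6341 / 60,422.8850 = 8.16157 years.
Modified duration = D_Mac / (1 + y) = 8.16157 / 1.0305 = 7.92001 years.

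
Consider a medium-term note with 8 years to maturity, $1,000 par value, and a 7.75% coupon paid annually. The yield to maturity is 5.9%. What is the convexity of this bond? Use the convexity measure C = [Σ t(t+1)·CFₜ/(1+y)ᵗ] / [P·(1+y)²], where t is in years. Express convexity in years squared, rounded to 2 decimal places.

46.83

With y = 0.059:
  t   CF        PV=CF/(1+0.059)^t    t·PV        t(t+1)·PV
  1        77.50        73.1822        73.1822         146.3645
  2        77.50        69.1050       138.2101         414.6303
  3        77.50        65.2550       195.7650         783.0601
  4        77.50        61.6195       246.4778       1,232.3891
  5        77.50        58.1865       290.9323       1,745.5937
  6        77.50        54.9447       329.6683       2,307.6781
  7        77.50        51.8836       363.1851       2,905.4808
  8     1,077.50       681.1607     5,449.2858      49,043.5721
  Σ                  1,115.3372     7,086.7066      58,578.7686
P = 1,115.3372.
Convexity = Σ t(t+1)·PV / [P·(1+y)²] = 58,578.7686 / (1,115.3372 × 1.121481) = 46.83194.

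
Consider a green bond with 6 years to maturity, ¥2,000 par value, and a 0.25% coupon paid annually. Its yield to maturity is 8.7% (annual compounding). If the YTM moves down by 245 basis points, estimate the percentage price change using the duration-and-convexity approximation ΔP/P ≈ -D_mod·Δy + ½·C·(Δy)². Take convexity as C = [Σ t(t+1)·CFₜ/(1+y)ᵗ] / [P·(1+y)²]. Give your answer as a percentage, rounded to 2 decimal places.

+14.47%

With y = 0.087:
  t   CF        PV=CF/(1+0.087)^t    t·PV        t(t+1)·PV
  1         5.00         4.5998         4.5998           9.1996
  2         5.00         4.2317         8.4633          25.3900
  3         5.00         3.8930        11.6789          46.7157
  4         5.00         3.5814        14.3256          71.6278
  5         5.00         3.2947        16.4737          98.8425
  6     2,005.00     1,215.4500     7,292.7002      51,048.9017
  Σ                  1,235.0506     7,348.2416      51,300.6773
P = 1,235.0506; D_Mac = 5.94975 yrs; D_mod = 5.47355 yrs; C = 35.15436.
Duration effect: -5.47355 × (-0.0245) = +0.134102
Convexity effect: 0.5 × 35.15436 × (-0.0245)² = +0.0105507
ΔP/P ≈ +0.134102 + 0.0105507 = +0.144653 = +14.4653%.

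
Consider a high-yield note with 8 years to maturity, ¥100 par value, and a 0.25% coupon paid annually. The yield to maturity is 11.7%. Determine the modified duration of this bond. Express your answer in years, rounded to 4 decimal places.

7.0544 years

Periodic yield y = 0.117. First find Macaulay duration:
  t   CF        PV=CF/(1+0.117)^t    t·PV
  1         0.25         0.2238         0.2238
  2         0.25         0.2004         0.4007
  3         0.25         0.1794         0.5381
  4         0.25         0.1606         0.6424
  5         0.25         0.1438         0.7189
  6         0.25         0.1287         0.7723
  7         0.25         0.1152         0.8066
  8       100.25        41.3675       330.9398
  Σ                     42.5193       335.0426
P = 42.5193; Macaulay duration = 335.0426 / 42.5193 = 7.87977 years.
Modified duration = D_Mac / (1 + y) = 7.87977 / 1.117 = 7.05440 years.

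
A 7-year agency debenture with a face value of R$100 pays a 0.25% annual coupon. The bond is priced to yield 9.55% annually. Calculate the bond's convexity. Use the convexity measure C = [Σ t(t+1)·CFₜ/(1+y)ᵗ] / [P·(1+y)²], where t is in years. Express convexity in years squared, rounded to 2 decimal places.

With y = 0.0955:
  t   CF        PV=CF/(1+0.0955)^t    t·PV        t(t+1)·PV
  1         0.25         0.2282         0.2282           0.4564
  2         0.25         0.2083         0.4166           1.2499
  3         0.25         0.1902         0.5705           2.2818
  4         0.25         0.1736         0.6943           3.4715
  5         0.25         0.1584         0.7922           4.7533
  6         0.25         0.1446         0.8678           6.0746
  7       100.25        52.9417       370.5918       2,964.7340
  Σ                     54.0450       374.1614       2,983.0216
P = 54.0450.
Convexity = Σ t(t+1)·PV / [P·(1+y)²] = 2,983.0216 / (54.0450 × 1.200120) = 45.99134.

45.99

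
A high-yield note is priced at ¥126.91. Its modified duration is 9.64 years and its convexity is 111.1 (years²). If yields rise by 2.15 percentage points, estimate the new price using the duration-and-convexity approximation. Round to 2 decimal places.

Duration effect: -D_mod·Δy = -9.64 × (+0.0215) = -0.207260
Convexity effect: ½·C·(Δy)² = 0.5 × 111.1 × (0.0215)² = +0.0256779875
ΔP/P ≈ -0.207260 + 0.0256779875 = -0.1815820125
New price ≈ 126.91 × (1 - 0.1815820125) = 103.865426793625.

¥103.87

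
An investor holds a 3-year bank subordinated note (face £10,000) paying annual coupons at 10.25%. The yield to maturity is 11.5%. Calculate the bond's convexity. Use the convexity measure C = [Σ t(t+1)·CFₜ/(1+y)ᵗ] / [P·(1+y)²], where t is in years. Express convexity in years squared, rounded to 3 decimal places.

8.479

With y = 0.115:
  t   CF        PV=CF/(1+0.115)^t    t·PV        t(t+1)·PV
  1     1,025.00       919.2825       919.2825       1,838.5650
  2     1,025.00       824.4686     1,648.9372       4,946.8117
  3    11,025.00     7,953.4214    23,860.2643      95,441.0573
  Σ                  9,697.1726    26,428.4841     102,226.4341
P = 9,697.1726.
Convexity = Σ t(t+1)·PV / [P·(1+y)²] = 102,226.4341 / (9,697.1726 × 1.243225) = 8.47946.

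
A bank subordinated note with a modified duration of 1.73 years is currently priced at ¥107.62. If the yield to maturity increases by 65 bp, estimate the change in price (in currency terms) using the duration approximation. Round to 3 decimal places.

-¥1.210

Duration approximation: ΔP/P ≈ -D_mod · Δy = -1.73 × (+0.0065) = -0.011245.
ΔP ≈ 107.62 × (-0.011245) = -1.2101869.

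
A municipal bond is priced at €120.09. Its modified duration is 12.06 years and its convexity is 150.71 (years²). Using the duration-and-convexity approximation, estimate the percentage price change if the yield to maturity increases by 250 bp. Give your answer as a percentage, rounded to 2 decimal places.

Duration effect: -D_mod·Δy = -12.06 × (+0.025) = -0.301500
Convexity effect: ½·C·(Δy)² = 0.5 × 150.71 × (0.025)² = +0.047096875
ΔP/P ≈ -0.301500 + 0.047096875 = -0.254403125
= -25.4403125%.

-25.44%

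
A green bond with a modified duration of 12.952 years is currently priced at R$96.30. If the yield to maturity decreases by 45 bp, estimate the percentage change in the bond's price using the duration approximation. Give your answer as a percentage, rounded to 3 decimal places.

Duration approximation: ΔP/P ≈ -D_mod · Δy = -12.952 × (-0.0045) = +0.058284.
As a percentage: +5.8284%.

+5.828%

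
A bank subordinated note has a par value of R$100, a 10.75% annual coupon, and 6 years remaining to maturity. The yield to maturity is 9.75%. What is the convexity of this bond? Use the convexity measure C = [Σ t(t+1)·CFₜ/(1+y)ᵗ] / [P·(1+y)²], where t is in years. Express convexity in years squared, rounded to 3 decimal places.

25.317

With y = 0.0975:
  t   CF        PV=CF/(1+0.0975)^t    t·PV        t(t+1)·PV
  1        10.75         9.7950         9.7950          19.5900
  2        10.75         8.9248        17.8496          53.5489
  3        10.75         8.1320        24.3959          97.5834
  4        10.75         7.4095        29.6381         148.1905
  5        10.75         6.7513        33.7564         202.5383
  6       110.75        63.3748       380.2488       2,661.7414
  Σ                    104.3874       495.6837       3,183.1924
P = 104.3874.
Convexity = Σ t(t+1)·PV / [P·(1+y)²] = 3,183.1924 / (104.3874 × 1.204506) = 25.31663.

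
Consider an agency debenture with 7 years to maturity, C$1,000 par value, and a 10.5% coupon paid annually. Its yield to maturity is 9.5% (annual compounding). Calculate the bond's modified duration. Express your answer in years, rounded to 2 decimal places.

Periodic yield y = 0.095. First find Macaulay duration:
  t   CF        PV=CF/(1+0.095)^t    t·PV
  1       105.00        95.8904        95.8904
  2       105.00        87.5712       175.1423
  3       105.00        79.9737       239.9210
  4       105.00        73.0353       292.1412
  5       105.00        66.6989       333.4945
  6       105.00        60.9122       365.4735
  7     1,105.00       585.4145     4,097.9012
  Σ                  1,049.4961     5,599.9641
P = 1,049.4961; Macaulay duration = 5,599.9641 / 1,049.4961 = 5.33586 years.
Modified duration = D_Mac / (1 + y) = 5.33586 / 1.095 = 4.87293 years.

4.87 years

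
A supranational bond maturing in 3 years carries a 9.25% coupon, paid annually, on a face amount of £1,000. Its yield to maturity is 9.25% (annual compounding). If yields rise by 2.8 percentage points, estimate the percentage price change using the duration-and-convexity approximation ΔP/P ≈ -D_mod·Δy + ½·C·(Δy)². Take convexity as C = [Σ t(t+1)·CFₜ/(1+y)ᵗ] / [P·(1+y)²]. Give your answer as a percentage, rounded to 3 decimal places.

With y = 0.0925:
  t   CF        PV=CF/(1+0.0925)^t    t·PV        t(t+1)·PV
  1        92.50        84.6682        84.6682         169.3364
  2        92.50        77.4995       154.9990         464.9969
  3     1,092.50       837.8323     2,513.4970      10,053.9878
  Σ                  1,000.0000     2,753.1641      10,688.3211
P = 1,000.0000; D_Mac = 2.75316 yrs; D_mod = 2.52006 yrs; C = 8.95502.
Duration effect: -2.52006 × (+0.028) = -0.070562
Convexity effect: 0.5 × 8.95502 × (0.028)² = +0.0035104
ΔP/P ≈ -0.070562 + 0.0035104 = -0.067051 = -6.7051%.

-6.705%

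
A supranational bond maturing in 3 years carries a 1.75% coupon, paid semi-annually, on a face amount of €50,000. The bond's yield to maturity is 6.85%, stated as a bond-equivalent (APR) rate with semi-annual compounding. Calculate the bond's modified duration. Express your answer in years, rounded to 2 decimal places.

2.83 years

Periodic yield y = 0.03425. First find Macaulay duration:
  t   CF        PV=CF/(1+0.03425)^t    t·PV
  1       437.50       423.0118       423.0118
  2       437.50       409.0035       818.0070
  3       437.50       395.4590     1,186.3770
  4       437.50       382.3631     1,529.4523
  5       437.50       369.7008     1,848.5041
  6    50,437.50    41,209.7875   247,258.7248
  Σ                 43,189.3257   253,064.0769
P = 43,189.3257; Macaulay duration = 253,064.0769 / 43,189.3257 = 5.85941 half-year periods = 2.92971 years.
Modified duration = D_Mac / (1 + y) = 2.92971 / 1.03425 = 2.83269 years.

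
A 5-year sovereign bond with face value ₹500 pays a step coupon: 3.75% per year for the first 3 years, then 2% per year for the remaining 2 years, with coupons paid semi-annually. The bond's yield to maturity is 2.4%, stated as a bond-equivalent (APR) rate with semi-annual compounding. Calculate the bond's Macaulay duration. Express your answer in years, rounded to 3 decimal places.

Periodic yield y = 0.012. Discount each cash flow and weight by its period:
  t   CF        PV=CF/(1+0.012)^t    t·PV
  1        9.375         9.2638         9.2638
  2        9.375         9.1540        18.3080
  3        9.375         9.0454        27.1363
  4        9.375         8.9382        35.7527
  5        9.375         8.8322        44.1610
  6        9.375         8.7275        52.3648
  7        5.000         4.5995        32.1962
  8        5.000         4.5449        36.3593
  9        5.000         4.4910        40.4192
  10     505.000       448.2149     4,482.1486
  Σ                    515.8114     4,778.1100
Price P = Σ PV = 515.8114.
Macaulay duration = Σ(t·PV) / P = 4,778.1100 / 515.8114 = 9.26329 half-year periods.
In years: 9.26329 / 2 = 4.63164 years.

4.632 years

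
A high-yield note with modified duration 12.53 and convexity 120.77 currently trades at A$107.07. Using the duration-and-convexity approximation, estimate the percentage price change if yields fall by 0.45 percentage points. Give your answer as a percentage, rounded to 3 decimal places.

+5.761%

Duration effect: -D_mod·Δy = -12.53 × (-0.0045) = +0.056385
Convexity effect: ½·C·(Δy)² = 0.5 × 120.77 × (-0.0045)² = +0.00122279625
ΔP/P ≈ +0.056385 + 0.00122279625 = +0.05760779625
= +5.760779625%.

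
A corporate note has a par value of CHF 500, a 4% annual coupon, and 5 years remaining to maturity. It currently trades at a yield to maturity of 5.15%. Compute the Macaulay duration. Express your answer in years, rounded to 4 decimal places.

Periodic yield y = 0.0515. Discount each cash flow and weight by its year:
  t   CF        PV=CF/(1+0.0515)^t    t·PV
  1        20.00        19.0204        19.0204
  2        20.00        18.0889        36.1777
  3        20.00        17.2029        51.6088
  4        20.00        16.3604        65.4414
  5       520.00       404.5358     2,022.6790
  Σ                    475.2084     2,194.9274
Price P = Σ PV = 475.2084.
Macaulay duration = Σ(t·PV) / P = 2,194.9274 / 475.2084 = 4.61887 years.

4.6189 years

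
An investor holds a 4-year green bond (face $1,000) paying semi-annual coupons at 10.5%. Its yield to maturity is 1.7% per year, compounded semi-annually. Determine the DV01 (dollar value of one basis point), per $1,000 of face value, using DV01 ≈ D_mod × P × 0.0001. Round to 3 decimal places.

Periodic yield y = 0.0085.
  t   CF        PV=CF/(1+0.0085)^t    t·PV
  1        52.50        52.0575        52.0575
  2        52.50        51.6188       103.2375
  3        52.50        51.1837       153.5511
  4        52.50        50.7523       203.0092
  5        52.50        50.3245       251.6227
  6        52.50        49.9004       299.4023
  7        52.50        49.4798       346.3586
  8     1,052.50       983.5918     7,868.7341
  Σ                  1,338.9087     9,277.9730
P = 1,338.9087; D_Mac = 6.92950 half-year periods = 3.46475 yrs; D_mod = 3.43555 yrs.
DV01 ≈ 3.43555 × 1,338.9087 × 0.0001 = 0.459989.

$0.460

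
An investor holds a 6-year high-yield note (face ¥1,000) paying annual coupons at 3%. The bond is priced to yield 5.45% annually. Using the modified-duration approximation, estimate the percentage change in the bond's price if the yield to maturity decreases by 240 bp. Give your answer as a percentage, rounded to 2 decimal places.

+12.62%

Periodic yield y = 0.0545. Modified duration first:
  t   CF        PV=CF/(1+0.0545)^t    t·PV
  1        30.00        28.4495        28.4495
  2        30.00        26.9791        53.9583
  3        30.00        25.5848        76.7543
  4        30.00        24.2625        97.0499
  5        30.00        23.0085       115.0425
  6     1,030.00       749.1309     4,494.7855
  Σ                    877.4153     4,866.0399
P = 877.4153; D_Mac = 5.54588 yrs; D_mod = 5.54588/(1+0.0545) = 5.25925 yrs.
ΔP/P ≈ -D_mod · Δy = -5.25925 × (-0.024) = +0.126222 = +12.6222%.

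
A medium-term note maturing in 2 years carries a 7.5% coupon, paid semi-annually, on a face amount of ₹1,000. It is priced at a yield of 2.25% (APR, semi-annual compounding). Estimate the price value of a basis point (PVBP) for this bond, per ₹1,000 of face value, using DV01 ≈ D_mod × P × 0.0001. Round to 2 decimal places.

Periodic yield y = 0.01125.
  t   CF        PV=CF/(1+0.01125)^t    t·PV
  1        37.50        37.0828        37.0828
  2        37.50        36.6703        73.3406
  3        37.50        36.2623       108.7870
  4     1,037.50       992.0966     3,968.3865
  Σ                  1,102.1120     4,187.5968
P = 1,102.1120; D_Mac = 3.79961 half-year periods = 1.89981 yrs; D_mod = 1.87867 yrs.
DV01 ≈ 1.87867 × 1,102.1120 × 0.0001 = 0.207051.

₹0.21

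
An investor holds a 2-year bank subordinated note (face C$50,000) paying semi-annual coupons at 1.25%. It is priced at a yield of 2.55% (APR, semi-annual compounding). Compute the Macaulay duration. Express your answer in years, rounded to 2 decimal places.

1.98 years

Periodic yield y = 0.01275. Discount each cash flow and weight by its period:
  t   CF        PV=CF/(1+0.01275)^t    t·PV
  1       312.50       308.5658       308.5658
  2       312.50       304.6811       609.3622
  3       312.50       300.8453       902.5360
  4    50,312.50    47,826.3117   191,305.2469
  Σ                 48,740.4039   193,125.7109
Price P = Σ PV = 48,740.4039.
Macaulay duration = Σ(t·PV) / P = 193,125.7109 / 48,740.4039 = 3.96233 half-year periods.
In years: 3.96233 / 2 = 1.98117 years.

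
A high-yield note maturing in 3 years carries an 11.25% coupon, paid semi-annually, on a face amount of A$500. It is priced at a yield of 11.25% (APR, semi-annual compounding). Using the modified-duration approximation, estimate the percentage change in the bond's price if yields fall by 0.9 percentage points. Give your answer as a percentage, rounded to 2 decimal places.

+2.24%

Periodic yield y = 0.05625. Modified duration first:
  t   CF        PV=CF/(1+0.05625)^t    t·PV
  1       28.125        26.6272        26.6272
  2       28.125        25.2092        50.4184
  3       28.125        23.8667        71.6001
  4       28.125        22.5957        90.3828
  5       28.125        21.3924       106.9619
  6      528.125       380.3088     2,281.8529
  Σ                    500.0000     2,627.8432
P = 500.0000; D_Mac = 5.25569 half-year periods = 2.62784 yrs; D_mod = 2.62784/(1+0.05625) = 2.48790 yrs.
ΔP/P ≈ -D_mod · Δy = -2.48790 × (-0.009) = +0.022391 = +2.2391%.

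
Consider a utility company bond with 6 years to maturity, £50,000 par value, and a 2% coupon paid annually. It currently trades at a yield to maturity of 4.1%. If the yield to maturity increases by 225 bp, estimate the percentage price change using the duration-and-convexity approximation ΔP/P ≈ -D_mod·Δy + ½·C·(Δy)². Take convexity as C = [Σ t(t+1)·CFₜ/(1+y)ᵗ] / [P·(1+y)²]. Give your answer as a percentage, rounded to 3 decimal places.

-11.390%

With y = 0.041:
  t   CF        PV=CF/(1+0.041)^t    t·PV        t(t+1)·PV
  1     1,000.00       960.6148       960.6148       1,921.2296
  2     1,000.00       922.7808     1,845.5616       5,536.6847
  3     1,000.00       886.4369     2,659.3106      10,637.2424
  4     1,000.00       851.5244     3,406.0975      17,030.4874
  5     1,000.00       817.9869     4,089.9345      24,539.6072
  6    51,000.00    40,074.2865   240,445.7192   1,683,120.0342
  Σ                 44,513.6303   253,407.2382   1,742,785.2855
P = 44,513.6303; D_Mac = 5.69280 yrs; D_mod = 5.46859 yrs; C = 36.12846.
Duration effect: -5.46859 × (+0.0225) = -0.123043
Convexity effect: 0.5 × 36.12846 × (0.0225)² = +0.0091450
ΔP/P ≈ -0.123043 + 0.0091450 = -0.113898 = -11.3898%.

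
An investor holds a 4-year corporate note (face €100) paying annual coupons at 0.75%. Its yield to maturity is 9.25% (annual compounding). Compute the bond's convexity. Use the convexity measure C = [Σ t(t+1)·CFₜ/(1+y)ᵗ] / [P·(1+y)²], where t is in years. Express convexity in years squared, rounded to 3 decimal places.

16.459

With y = 0.0925:
  t   CF        PV=CF/(1+0.0925)^t    t·PV        t(t+1)·PV
  1         0.75         0.6865         0.6865           1.3730
  2         0.75         0.6284         1.2567           3.7702
  3         0.75         0.5752         1.7255           6.9021
  4       100.75        70.7228       282.8911       1,414.4554
  Σ                     72.6128       286.5598       1,426.5007
P = 72.6128.
Convexity = Σ t(t+1)·PV / [P·(1+y)²] = 1,426.5007 / (72.6128 × 1.193556) = 16.45947.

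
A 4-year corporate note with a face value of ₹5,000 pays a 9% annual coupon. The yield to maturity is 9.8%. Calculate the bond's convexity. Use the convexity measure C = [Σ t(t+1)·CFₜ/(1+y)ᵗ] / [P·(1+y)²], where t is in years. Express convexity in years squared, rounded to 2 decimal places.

13.98

With y = 0.098:
  t   CF        PV=CF/(1+0.098)^t    t·PV        t(t+1)·PV
  1       450.00       409.8361       409.8361         819.6721
  2       450.00       373.2569       746.5138       2,239.5413
  3       450.00       339.9425     1,019.8276       4,079.3103
  4     5,450.00     3,749.6190    14,998.4760      74,992.3801
  Σ                  4,872.6545    17,174.6534      82,130.9039
P = 4,872.6545.
Convexity = Σ t(t+1)·PV / [P·(1+y)²] = 82,130.9039 / (4,872.6545 × 1.205604) = 13.98094.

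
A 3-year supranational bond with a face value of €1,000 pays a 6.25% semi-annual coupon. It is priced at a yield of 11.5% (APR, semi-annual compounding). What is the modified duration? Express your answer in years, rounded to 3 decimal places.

2.613 years

Periodic yield y = 0.0575. First find Macaulay duration:
  t   CF        PV=CF/(1+0.0575)^t    t·PV
  1        31.25        29.5508        29.5508
  2        31.25        27.9440        55.8881
  3        31.25        26.4246        79.2739
  4        31.25        24.9878        99.9513
  5        31.25        23.6292       118.1458
  6     1,031.25       737.3636     4,424.1817
  Σ                    869.9001     4,806.9916
P = 869.9001; Macaulay duration = 4,806.9916 / 869.9001 = 5.52591 half-year periods = 2.76296 years.
Modified duration = D_Mac / (1 + y) = 2.76296 / 1.0575 = 2.61272 years.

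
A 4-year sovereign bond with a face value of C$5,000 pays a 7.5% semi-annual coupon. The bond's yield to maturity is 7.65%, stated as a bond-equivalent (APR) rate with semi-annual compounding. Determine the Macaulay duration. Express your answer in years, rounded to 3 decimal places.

3.528 years

Periodic yield y = 0.03825. Discount each cash flow and weight by its period:
  t   CF        PV=CF/(1+0.03825)^t    t·PV
  1       187.50       180.5923       180.5923
  2       187.50       173.9392       347.8783
  3       187.50       167.5311       502.5933
  4       187.50       161.3591       645.4365
  5       187.50       155.4145       777.0726
  6       187.50       149.6889       898.1335
  7       187.50       144.1742     1,009.2197
  8     5,187.50     3,841.8693    30,734.9548
  Σ                  4,974.5688    35,095.8810
Price P = Σ PV = 4,974.5688.
Macaulay duration = Σ(t·PV) / P = 35,095.8810 / 4,974.5688 = 7.05506 half-year periods.
In years: 7.05506 / 2 = 3.52753 years.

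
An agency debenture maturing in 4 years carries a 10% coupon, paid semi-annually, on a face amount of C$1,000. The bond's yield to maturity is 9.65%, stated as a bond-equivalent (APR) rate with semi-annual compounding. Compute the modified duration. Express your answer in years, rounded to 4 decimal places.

Periodic yield y = 0.04825. First find Macaulay duration:
  t   CF        PV=CF/(1+0.04825)^t    t·PV
  1        50.00        47.6985        47.6985
  2        50.00        45.5030        91.0060
  3        50.00        43.4086       130.2257
  4        50.00        41.4105       165.6420
  5        50.00        39.5044       197.5221
  6        50.00        37.6861       226.1164
  7        50.00        35.9514       251.6599
  8     1,050.00       720.2285     5,761.8284
  Σ                  1,011.3911     6,871.6990
P = 1,011.3911; Macaulay duration = 6,871.6990 / 1,011.3911 = 6.79430 half-year periods = 3.39715 years.
Modified duration = D_Mac / (1 + y) = 3.39715 / 1.04825 = 3.24078 years.

3.2408 years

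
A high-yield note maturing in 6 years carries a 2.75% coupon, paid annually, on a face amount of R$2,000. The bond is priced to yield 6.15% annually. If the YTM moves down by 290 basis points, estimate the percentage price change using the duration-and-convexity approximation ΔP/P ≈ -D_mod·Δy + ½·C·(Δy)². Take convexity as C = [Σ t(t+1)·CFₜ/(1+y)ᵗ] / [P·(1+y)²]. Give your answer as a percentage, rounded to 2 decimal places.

+16.63%

With y = 0.0615:
  t   CF        PV=CF/(1+0.0615)^t    t·PV        t(t+1)·PV
  1        55.00        51.8135        51.8135         103.6269
  2        55.00        48.8116        97.6231         292.8694
  3        55.00        45.9836       137.9507         551.8029
  4        55.00        43.3194       173.2777         866.3885
  5        55.00        40.8096       204.0482       1,224.2890
  6     2,055.00     1,436.4544     8,618.7262      60,331.0836
  Σ                  1,667.1920     9,283.4394      63,370.0603
P = 1,667.1920; D_Mac = 5.56831 yrs; D_mod = 5.24570 yrs; C = 33.73327.
Duration effect: -5.24570 × (-0.029) = +0.152125
Convexity effect: 0.5 × 33.73327 × (-0.029)² = +0.0141848
ΔP/P ≈ +0.152125 + 0.0141848 = +0.166310 = +16.6310%.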